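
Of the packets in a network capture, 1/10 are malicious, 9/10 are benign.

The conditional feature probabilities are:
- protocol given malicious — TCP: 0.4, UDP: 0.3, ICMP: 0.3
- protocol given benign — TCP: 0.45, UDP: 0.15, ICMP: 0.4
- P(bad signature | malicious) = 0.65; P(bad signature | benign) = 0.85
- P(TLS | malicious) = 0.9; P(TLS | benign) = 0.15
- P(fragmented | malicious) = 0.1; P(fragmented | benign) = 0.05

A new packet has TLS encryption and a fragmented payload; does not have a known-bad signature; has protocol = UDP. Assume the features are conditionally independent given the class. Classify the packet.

malicious: 0.1 × 0.3 × (1−0.65) × 0.9 × 0.1 = 0.000945
benign: 0.9 × 0.15 × (1−0.85) × 0.15 × 0.05 = 0.000151875
Highest score → malicious.

malicious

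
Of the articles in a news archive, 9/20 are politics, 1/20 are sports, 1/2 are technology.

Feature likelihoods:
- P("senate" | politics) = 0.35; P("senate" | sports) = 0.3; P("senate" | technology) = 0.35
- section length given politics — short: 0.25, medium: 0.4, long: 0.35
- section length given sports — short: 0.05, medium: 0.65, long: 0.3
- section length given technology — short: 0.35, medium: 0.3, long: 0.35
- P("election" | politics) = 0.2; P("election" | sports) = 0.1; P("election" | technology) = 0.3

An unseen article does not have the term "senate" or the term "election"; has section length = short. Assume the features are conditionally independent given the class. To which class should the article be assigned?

politics: 0.45 × (1−0.35) × 0.25 × (1−0.2) = 0.0585
sports: 0.05 × (1−0.3) × 0.05 × (1−0.1) = 0.001575
technology: 0.5 × (1−0.35) × 0.35 × (1−0.3) = 0.079625
Highest score → technology.

technology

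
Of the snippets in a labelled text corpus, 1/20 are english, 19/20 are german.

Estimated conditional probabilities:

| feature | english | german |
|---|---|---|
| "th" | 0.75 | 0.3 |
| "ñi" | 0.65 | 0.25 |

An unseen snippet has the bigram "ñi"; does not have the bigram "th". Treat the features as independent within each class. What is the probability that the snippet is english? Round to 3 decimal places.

english: 0.05 × (1−0.75) × 0.65 = 0.008125
german: 0.95 × (1−0.3) × 0.25 = 0.16625
P(english | x) = 0.008125 / 0.174375 ≈ 0.047

0.047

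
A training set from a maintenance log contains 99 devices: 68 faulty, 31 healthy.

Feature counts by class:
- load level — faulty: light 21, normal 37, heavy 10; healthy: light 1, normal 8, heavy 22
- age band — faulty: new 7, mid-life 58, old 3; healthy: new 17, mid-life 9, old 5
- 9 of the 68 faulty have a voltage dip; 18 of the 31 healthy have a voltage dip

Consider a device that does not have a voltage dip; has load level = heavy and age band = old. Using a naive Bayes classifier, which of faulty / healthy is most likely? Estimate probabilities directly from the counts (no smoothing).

healthy

faulty: (68/99) × (10/68) × (3/68) × (59/68) ≈ 0.00386652
healthy: (31/99) × (22/31) × (5/31) × (13/31) ≈ 0.0150306
Highest score → healthy.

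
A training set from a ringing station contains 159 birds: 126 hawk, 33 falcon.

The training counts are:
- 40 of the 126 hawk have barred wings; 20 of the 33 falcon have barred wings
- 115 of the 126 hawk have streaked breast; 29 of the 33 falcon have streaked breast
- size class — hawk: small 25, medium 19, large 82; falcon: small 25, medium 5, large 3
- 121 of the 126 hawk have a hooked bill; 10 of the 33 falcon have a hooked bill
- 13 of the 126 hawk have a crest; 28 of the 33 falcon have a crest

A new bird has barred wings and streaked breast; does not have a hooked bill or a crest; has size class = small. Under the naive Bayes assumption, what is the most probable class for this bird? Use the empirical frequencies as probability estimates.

falcon

hawk: (126/159) × (40/126) × (115/126) × (25/126) × (5/126) × (113/126) ≈ 0.00162131
falcon: (33/159) × (20/33) × (29/33) × (25/33) × (23/33) × (5/33) ≈ 0.00884327
Highest score → falcon.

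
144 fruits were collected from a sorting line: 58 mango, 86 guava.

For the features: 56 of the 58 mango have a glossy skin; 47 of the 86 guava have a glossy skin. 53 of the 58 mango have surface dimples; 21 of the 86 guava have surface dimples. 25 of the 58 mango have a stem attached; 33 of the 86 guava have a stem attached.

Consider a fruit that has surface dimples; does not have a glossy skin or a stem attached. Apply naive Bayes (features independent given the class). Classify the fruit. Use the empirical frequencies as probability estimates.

guava

mango: (58/144) × (2/58) × (53/58) × (33/58) ≈ 0.00722107
guava: (86/144) × (39/86) × (21/86) × (53/86) ≈ 0.0407568
Highest score → guava.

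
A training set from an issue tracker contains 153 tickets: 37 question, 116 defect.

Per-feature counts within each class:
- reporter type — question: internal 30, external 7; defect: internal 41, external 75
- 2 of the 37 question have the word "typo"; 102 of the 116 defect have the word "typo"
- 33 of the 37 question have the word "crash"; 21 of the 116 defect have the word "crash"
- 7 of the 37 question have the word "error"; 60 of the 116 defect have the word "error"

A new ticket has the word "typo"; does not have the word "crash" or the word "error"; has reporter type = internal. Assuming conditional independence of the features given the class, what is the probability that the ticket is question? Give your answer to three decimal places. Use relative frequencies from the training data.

0.010

question: (37/153) × (30/37) × (2/37) × (4/37) × (30/37) ≈ 0.000929043
defect: (116/153) × (41/116) × (102/116) × (95/116) × (56/116) ≈ 0.0931602
P(question | x) = 0.000929043 / 0.094089243 ≈ 0.010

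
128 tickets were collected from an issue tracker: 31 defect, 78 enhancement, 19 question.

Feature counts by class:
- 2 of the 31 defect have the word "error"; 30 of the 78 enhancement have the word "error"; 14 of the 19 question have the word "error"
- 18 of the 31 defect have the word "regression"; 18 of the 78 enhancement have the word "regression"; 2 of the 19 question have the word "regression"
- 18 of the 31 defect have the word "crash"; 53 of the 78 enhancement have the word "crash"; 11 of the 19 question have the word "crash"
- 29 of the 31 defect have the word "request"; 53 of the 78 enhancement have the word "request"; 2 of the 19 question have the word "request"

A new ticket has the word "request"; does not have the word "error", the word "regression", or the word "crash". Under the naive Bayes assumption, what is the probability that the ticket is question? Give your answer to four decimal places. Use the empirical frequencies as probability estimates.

defect: (31/128) × (29/31) × (13/31) × (13/31) × (29/31) ≈ 0.0372724
enhancement: (78/128) × (48/78) × (60/78) × (25/78) × (53/78) ≈ 0.0628224
question: (19/128) × (5/19) × (17/19) × (8/19) × (2/19) ≈ 0.00154906
P(question | x) = 0.00154906 / 0.10164386 ≈ 0.0152

0.0152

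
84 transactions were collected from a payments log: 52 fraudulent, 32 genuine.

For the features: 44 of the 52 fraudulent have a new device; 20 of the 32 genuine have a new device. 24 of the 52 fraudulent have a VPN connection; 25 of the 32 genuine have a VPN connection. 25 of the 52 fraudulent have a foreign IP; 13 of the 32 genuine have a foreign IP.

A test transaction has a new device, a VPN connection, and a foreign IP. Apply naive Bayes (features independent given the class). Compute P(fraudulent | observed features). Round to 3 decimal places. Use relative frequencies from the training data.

fraudulent: (52/84) × (44/52) × (24/52) × (25/52) ≈ 0.11623
genuine: (32/84) × (20/32) × (25/32) × (13/32) ≈ 0.0755673
P(fraudulent | x) = 0.11623 / 0.1917973 ≈ 0.606

0.606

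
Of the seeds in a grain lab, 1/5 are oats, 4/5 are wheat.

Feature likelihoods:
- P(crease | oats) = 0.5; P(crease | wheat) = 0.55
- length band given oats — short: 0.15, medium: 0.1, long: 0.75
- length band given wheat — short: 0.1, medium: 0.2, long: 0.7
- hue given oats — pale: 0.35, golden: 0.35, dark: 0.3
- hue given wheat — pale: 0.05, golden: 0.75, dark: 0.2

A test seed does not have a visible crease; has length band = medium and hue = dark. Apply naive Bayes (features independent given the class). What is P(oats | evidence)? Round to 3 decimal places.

0.172

oats: 0.2 × (1−0.5) × 0.1 × 0.3 = 0.003
wheat: 0.8 × (1−0.55) × 0.2 × 0.2 = 0.0144
P(oats | x) = 0.003 / 0.0174 ≈ 0.172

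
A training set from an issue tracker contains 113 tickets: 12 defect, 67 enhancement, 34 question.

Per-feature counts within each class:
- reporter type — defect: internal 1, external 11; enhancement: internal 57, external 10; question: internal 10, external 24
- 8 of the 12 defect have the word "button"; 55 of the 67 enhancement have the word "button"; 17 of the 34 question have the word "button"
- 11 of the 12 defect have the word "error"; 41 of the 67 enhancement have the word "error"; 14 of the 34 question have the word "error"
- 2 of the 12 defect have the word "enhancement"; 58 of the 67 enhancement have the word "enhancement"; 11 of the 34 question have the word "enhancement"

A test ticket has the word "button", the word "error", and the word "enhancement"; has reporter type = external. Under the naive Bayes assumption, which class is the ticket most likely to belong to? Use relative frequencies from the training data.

defect: (12/113) × (11/12) × (8/12) × (11/12) × (2/12) ≈ 0.00991478
enhancement: (67/113) × (10/67) × (55/67) × (41/67) × (58/67) ≈ 0.0384832
question: (34/113) × (24/34) × (17/34) × (14/34) × (11/34) ≈ 0.014147
Highest score → enhancement.

enhancement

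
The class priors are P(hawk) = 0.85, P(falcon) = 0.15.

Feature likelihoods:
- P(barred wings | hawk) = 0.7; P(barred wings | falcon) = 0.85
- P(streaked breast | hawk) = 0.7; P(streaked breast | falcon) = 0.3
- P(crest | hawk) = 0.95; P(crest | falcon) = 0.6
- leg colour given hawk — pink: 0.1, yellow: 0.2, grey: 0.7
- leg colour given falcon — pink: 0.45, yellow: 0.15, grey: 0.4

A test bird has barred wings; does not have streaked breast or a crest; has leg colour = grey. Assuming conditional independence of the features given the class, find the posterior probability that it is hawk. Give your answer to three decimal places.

hawk: 0.85 × 0.7 × (1−0.7) × (1−0.95) × 0.7 = 0.0062475
falcon: 0.15 × 0.85 × (1−0.3) × (1−0.6) × 0.4 = 0.01428
P(hawk | x) = 0.0062475 / 0.0205275 ≈ 0.304

0.304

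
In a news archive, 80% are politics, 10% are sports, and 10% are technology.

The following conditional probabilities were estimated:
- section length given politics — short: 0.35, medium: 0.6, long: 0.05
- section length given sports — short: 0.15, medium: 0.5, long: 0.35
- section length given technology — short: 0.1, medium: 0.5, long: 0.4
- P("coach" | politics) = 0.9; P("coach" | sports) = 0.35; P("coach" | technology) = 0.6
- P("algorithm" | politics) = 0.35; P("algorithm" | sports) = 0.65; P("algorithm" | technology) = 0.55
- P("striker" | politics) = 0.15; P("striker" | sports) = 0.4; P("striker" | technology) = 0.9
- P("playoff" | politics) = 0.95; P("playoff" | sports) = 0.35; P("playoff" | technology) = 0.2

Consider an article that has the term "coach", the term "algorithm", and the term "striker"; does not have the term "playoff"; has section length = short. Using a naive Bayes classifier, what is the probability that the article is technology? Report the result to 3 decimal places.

politics: 0.8 × 0.35 × 0.9 × 0.35 × 0.15 × (1−0.95) = 0.0006615
sports: 0.1 × 0.15 × 0.35 × 0.65 × 0.4 × (1−0.35) = 0.00088725
technology: 0.1 × 0.1 × 0.6 × 0.55 × 0.9 × (1−0.2) = 0.002376
P(technology | x) = 0.002376 / 0.00392475 ≈ 0.605

0.605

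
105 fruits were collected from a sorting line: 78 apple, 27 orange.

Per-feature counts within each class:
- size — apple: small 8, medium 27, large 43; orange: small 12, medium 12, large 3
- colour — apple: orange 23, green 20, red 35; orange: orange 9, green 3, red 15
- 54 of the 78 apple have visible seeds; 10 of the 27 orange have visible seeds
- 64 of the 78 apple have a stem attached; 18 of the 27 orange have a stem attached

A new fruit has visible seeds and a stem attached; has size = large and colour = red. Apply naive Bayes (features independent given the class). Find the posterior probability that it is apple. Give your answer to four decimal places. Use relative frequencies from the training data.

0.9638

apple: (78/105) × (43/78) × (35/78) × (54/78) × (64/78) ≈ 0.104385
orange: (27/105) × (3/27) × (15/27) × (10/27) × (18/27) ≈ 0.00391926
P(apple | x) = 0.104385 / 0.10830426 ≈ 0.9638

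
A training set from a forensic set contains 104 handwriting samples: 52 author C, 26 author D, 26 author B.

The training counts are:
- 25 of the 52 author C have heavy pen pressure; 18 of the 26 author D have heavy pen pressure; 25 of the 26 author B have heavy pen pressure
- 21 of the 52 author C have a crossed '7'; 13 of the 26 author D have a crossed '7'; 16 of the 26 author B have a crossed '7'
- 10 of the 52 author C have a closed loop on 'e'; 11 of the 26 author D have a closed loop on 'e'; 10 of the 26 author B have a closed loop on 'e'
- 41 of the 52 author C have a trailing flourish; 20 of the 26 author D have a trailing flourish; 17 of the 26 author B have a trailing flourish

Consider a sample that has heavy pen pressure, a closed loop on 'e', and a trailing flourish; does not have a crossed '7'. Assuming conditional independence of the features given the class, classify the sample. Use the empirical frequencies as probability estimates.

author D

author C: (52/104) × (25/52) × (31/52) × (10/52) × (41/52) ≈ 0.0217291
author D: (26/104) × (18/26) × (13/26) × (11/26) × (20/26) ≈ 0.0281634
author B: (26/104) × (25/26) × (10/26) × (10/26) × (17/26) ≈ 0.0232507
Highest score → author D.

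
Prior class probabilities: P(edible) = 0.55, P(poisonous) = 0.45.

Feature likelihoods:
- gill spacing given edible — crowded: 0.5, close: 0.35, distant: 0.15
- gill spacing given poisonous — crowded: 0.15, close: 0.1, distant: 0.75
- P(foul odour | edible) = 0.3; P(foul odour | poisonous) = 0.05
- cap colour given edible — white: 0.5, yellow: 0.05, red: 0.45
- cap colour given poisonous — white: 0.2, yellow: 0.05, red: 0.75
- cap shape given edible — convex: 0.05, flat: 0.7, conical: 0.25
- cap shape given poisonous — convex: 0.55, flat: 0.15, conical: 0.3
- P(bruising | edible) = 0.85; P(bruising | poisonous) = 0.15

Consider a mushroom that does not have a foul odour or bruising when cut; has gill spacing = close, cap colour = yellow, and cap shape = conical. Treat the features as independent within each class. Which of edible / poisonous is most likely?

poisonous

edible: 0.55 × 0.35 × (1−0.3) × 0.05 × 0.25 × (1−0.85) = 0.00025265625
poisonous: 0.45 × 0.1 × (1−0.05) × 0.05 × 0.3 × (1−0.15) = 0.0005450625
Highest score → poisonous.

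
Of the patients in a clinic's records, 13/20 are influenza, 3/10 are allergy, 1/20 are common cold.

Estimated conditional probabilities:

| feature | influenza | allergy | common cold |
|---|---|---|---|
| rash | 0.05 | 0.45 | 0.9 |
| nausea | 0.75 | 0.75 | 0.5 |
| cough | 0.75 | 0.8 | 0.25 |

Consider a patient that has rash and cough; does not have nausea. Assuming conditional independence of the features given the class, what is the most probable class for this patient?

influenza: 0.65 × 0.05 × (1−0.75) × 0.75 = 0.00609375
allergy: 0.3 × 0.45 × (1−0.75) × 0.8 = 0.027
common cold: 0.05 × 0.9 × (1−0.5) × 0.25 = 0.005625
Highest score → allergy.

allergy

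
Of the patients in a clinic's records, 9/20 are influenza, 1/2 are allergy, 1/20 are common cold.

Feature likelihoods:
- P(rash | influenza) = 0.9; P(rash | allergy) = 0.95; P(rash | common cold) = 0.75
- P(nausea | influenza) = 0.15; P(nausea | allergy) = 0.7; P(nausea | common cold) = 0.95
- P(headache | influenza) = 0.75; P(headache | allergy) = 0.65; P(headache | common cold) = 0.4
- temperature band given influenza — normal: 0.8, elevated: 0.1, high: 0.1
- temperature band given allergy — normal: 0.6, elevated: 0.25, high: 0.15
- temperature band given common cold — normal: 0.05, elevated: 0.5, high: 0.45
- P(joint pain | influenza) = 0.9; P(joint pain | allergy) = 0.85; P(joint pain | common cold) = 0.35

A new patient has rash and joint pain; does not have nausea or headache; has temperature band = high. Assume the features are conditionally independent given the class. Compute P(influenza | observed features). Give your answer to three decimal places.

influenza: 0.45 × 0.9 × (1−0.15) × (1−0.75) × 0.1 × 0.9 = 0.007745625
allergy: 0.5 × 0.95 × (1−0.7) × (1−0.65) × 0.15 × 0.85 = 0.0063590625
common cold: 0.05 × 0.75 × (1−0.95) × (1−0.4) × 0.45 × 0.35 = 0.0001771875
P(influenza | x) = 0.007745625 / 0.014281875 ≈ 0.542

0.542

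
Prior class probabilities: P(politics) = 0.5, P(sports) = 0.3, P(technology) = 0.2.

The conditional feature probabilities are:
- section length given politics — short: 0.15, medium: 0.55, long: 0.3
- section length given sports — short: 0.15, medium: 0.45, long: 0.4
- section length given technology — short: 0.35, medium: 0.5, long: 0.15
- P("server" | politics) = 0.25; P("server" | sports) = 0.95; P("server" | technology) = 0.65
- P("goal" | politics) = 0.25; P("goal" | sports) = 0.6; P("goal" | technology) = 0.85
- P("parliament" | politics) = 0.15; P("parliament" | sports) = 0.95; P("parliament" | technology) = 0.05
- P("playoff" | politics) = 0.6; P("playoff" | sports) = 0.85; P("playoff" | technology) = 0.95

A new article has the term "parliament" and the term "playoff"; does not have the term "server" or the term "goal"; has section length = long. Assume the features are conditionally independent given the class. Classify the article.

politics

politics: 0.5 × 0.3 × (1−0.25) × (1−0.25) × 0.15 × 0.6 = 0.00759375
sports: 0.3 × 0.4 × (1−0.95) × (1−0.6) × 0.95 × 0.85 = 0.001938
technology: 0.2 × 0.15 × (1−0.65) × (1−0.85) × 0.05 × 0.95 = 0.0000748125
Highest score → politics.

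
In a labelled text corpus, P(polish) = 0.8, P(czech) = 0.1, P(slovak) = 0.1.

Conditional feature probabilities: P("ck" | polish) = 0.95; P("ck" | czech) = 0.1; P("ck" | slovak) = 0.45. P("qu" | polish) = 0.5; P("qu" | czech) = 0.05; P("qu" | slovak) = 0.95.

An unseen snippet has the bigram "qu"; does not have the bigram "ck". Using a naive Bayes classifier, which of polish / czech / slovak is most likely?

polish: 0.8 × (1−0.95) × 0.5 = 0.02
czech: 0.1 × (1−0.1) × 0.05 = 0.0045
slovak: 0.1 × (1−0.45) × 0.95 = 0.05225
Highest score → slovak.

slovak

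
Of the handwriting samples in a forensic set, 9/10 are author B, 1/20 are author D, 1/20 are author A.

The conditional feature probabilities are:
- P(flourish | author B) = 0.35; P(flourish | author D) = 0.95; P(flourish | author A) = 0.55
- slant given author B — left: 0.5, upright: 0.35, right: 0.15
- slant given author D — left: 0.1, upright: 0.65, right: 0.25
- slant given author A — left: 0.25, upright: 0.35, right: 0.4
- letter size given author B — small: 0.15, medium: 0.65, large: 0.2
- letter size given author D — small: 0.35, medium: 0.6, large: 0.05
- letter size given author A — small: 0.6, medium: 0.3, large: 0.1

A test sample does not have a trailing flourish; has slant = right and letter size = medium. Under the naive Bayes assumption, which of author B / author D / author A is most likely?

author B

author B: 0.9 × (1−0.35) × 0.15 × 0.65 = 0.0570375
author D: 0.05 × (1−0.95) × 0.25 × 0.6 = 0.000375
author A: 0.05 × (1−0.55) × 0.4 × 0.3 = 0.0027
Highest score → author B.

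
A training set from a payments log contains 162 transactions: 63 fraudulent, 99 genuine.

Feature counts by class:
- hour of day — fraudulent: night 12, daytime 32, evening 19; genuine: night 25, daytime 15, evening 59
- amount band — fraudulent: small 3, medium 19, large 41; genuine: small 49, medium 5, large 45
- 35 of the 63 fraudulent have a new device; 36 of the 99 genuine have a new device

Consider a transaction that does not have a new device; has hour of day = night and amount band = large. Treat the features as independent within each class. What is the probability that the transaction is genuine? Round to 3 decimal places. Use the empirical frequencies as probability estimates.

fraudulent: (63/162) × (12/63) × (41/63) × (28/63) ≈ 0.0214253
genuine: (99/162) × (25/99) × (45/99) × (63/99) ≈ 0.0446383
P(genuine | x) = 0.0446383 / 0.0660636 ≈ 0.676

0.676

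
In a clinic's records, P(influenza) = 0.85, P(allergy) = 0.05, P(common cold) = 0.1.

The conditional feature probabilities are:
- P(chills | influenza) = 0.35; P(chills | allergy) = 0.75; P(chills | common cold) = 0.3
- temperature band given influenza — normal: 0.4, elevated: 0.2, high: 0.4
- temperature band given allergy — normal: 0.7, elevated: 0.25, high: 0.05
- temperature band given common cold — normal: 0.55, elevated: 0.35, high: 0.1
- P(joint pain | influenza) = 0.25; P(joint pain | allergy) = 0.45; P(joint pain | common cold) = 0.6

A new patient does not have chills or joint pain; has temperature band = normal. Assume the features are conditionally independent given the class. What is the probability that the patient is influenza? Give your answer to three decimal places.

0.891

influenza: 0.85 × (1−0.35) × 0.4 × (1−0.25) = 0.16575
allergy: 0.05 × (1−0.75) × 0.7 × (1−0.45) = 0.0048125
common cold: 0.1 × (1−0.3) × 0.55 × (1−0.6) = 0.0154
P(influenza | x) = 0.16575 / 0.1859625 ≈ 0.891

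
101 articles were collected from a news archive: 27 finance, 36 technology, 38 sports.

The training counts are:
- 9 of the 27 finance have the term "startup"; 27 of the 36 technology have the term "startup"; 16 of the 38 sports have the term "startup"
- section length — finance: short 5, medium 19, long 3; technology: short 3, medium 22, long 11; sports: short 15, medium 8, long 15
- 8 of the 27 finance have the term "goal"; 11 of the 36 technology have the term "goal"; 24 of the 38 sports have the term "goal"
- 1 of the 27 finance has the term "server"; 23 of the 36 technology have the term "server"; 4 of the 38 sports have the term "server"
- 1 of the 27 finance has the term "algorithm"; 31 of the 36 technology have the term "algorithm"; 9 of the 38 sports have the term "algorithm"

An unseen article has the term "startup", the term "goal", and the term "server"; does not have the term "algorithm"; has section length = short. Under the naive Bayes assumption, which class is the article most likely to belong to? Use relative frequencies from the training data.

finance: (27/101) × (9/27) × (5/27) × (8/27) × (1/27) × (26/27) ≈ 0.000174381
technology: (36/101) × (27/36) × (3/36) × (11/36) × (23/36) × (5/36) ≈ 0.00060401
sports: (38/101) × (16/38) × (15/38) × (24/38) × (4/38) × (29/38) ≈ 0.00317267
Highest score → sports.

sports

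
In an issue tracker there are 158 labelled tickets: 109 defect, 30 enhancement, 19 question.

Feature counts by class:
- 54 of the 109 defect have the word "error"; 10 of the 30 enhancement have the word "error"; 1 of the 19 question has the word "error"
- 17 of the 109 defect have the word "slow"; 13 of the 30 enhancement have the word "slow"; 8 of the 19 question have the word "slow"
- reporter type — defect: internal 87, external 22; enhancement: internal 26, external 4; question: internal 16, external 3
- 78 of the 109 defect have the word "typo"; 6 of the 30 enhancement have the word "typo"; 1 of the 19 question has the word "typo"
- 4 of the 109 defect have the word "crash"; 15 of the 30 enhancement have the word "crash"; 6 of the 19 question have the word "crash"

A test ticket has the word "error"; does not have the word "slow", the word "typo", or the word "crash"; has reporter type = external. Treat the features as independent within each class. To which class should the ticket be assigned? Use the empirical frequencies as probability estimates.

defect

defect: (109/158) × (54/109) × (92/109) × (22/109) × (31/109) × (105/109) ≈ 0.0159512
enhancement: (30/158) × (10/30) × (17/30) × (4/30) × (24/30) × (15/30) ≈ 0.0019128
question: (19/158) × (1/19) × (11/19) × (3/19) × (18/19) × (13/19) ≈ 0.000375023
Highest score → defect.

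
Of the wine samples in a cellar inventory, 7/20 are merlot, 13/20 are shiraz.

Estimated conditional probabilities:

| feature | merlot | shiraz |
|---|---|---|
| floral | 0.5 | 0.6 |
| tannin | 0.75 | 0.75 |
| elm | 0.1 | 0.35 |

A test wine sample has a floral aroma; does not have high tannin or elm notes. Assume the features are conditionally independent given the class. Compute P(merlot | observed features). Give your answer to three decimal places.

merlot: 0.35 × 0.5 × (1−0.75) × (1−0.1) = 0.039375
shiraz: 0.65 × 0.6 × (1−0.75) × (1−0.35) = 0.063375
P(merlot | x) = 0.039375 / 0.10275 ≈ 0.383

0.383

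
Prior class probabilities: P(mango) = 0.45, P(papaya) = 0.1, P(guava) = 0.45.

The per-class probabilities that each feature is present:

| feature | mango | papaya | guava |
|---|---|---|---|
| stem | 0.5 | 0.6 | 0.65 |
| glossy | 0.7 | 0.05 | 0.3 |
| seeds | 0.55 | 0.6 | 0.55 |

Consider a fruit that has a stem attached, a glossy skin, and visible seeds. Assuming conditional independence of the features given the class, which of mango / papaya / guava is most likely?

mango: 0.45 × 0.5 × 0.7 × 0.55 = 0.086625
papaya: 0.1 × 0.6 × 0.05 × 0.6 = 0.0018
guava: 0.45 × 0.65 × 0.3 × 0.55 = 0.0482625
Highest score → mango.

mango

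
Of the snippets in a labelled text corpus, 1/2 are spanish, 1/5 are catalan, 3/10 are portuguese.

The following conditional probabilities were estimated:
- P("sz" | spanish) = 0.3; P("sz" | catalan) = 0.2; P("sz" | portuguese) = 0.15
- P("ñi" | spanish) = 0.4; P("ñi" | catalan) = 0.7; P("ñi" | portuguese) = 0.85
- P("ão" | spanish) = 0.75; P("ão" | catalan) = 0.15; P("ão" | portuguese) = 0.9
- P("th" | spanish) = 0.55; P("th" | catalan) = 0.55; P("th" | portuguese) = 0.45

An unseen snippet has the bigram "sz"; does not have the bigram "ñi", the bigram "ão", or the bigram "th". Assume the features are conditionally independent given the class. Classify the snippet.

spanish: 0.5 × 0.3 × (1−0.4) × (1−0.75) × (1−0.55) = 0.010125
catalan: 0.2 × 0.2 × (1−0.7) × (1−0.15) × (1−0.55) = 0.00459
portuguese: 0.3 × 0.15 × (1−0.85) × (1−0.9) × (1−0.45) = 0.00037125
Highest score → spanish.

spanish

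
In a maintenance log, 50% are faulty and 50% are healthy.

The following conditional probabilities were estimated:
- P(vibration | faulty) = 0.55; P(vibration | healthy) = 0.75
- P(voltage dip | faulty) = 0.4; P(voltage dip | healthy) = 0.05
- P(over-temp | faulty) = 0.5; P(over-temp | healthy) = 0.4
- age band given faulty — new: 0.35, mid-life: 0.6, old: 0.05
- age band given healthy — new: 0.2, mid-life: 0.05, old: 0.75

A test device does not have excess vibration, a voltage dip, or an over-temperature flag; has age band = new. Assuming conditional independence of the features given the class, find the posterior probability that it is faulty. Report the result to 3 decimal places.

0.624

faulty: 0.5 × (1−0.55) × (1−0.4) × (1−0.5) × 0.35 = 0.023625
healthy: 0.5 × (1−0.75) × (1−0.05) × (1−0.4) × 0.2 = 0.01425
P(faulty | x) = 0.023625 / 0.037875 ≈ 0.624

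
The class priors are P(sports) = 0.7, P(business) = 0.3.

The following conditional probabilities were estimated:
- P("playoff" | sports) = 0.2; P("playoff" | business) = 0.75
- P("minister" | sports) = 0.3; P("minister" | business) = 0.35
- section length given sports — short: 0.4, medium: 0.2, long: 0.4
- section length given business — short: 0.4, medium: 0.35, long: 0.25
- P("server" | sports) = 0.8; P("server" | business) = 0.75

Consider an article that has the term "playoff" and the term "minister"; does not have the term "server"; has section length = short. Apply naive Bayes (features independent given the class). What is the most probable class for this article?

sports: 0.7 × 0.2 × 0.3 × 0.4 × (1−0.8) = 0.00336
business: 0.3 × 0.75 × 0.35 × 0.4 × (1−0.75) = 0.007875
Highest score → business.

business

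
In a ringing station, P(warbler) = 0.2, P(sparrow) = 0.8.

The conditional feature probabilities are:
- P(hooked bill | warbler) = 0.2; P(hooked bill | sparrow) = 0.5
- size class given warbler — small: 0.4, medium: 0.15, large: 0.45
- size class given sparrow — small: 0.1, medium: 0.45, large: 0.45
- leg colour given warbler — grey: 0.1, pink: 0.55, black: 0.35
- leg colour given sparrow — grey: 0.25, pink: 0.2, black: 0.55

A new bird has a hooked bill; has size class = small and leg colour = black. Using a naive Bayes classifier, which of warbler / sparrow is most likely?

sparrow

warbler: 0.2 × 0.2 × 0.4 × 0.35 = 0.0056
sparrow: 0.8 × 0.5 × 0.1 × 0.55 = 0.022
Highest score → sparrow.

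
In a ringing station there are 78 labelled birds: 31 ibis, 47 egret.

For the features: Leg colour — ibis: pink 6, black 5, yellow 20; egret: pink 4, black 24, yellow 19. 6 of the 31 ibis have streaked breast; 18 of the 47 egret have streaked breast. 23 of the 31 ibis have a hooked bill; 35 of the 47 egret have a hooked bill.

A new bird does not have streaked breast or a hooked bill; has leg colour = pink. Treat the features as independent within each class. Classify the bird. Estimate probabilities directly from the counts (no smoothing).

ibis

ibis: (31/78) × (6/31) × (25/31) × (8/31) ≈ 0.016009
egret: (47/78) × (4/47) × (29/47) × (12/47) ≈ 0.00807884
Highest score → ibis.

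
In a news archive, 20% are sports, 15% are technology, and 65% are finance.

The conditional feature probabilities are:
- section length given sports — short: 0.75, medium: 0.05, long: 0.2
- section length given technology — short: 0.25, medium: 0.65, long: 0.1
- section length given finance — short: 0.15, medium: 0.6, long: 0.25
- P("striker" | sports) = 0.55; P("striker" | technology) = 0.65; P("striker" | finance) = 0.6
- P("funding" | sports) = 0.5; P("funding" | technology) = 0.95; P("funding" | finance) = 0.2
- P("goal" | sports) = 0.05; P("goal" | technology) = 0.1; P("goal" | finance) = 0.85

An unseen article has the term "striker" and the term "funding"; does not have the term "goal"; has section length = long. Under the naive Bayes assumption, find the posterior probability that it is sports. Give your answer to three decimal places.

sports: 0.2 × 0.2 × 0.55 × 0.5 × (1−0.05) = 0.01045
technology: 0.15 × 0.1 × 0.65 × 0.95 × (1−0.1) = 0.00833625
finance: 0.65 × 0.25 × 0.6 × 0.2 × (1−0.85) = 0.002925
P(sports | x) = 0.01045 / 0.02171125 ≈ 0.481

0.481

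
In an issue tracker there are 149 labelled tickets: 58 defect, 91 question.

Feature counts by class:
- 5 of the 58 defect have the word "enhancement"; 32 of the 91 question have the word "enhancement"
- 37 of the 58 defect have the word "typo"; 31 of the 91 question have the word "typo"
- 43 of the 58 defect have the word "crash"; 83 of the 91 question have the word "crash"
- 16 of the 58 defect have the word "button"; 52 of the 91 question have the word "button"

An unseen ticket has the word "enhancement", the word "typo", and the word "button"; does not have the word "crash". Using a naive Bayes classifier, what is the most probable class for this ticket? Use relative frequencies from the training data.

defect: (58/149) × (5/58) × (37/58) × (15/58) × (16/58) ≈ 0.00152726
question: (91/149) × (32/91) × (31/91) × (8/91) × (52/91) ≈ 0.00367531
Highest score → question.

question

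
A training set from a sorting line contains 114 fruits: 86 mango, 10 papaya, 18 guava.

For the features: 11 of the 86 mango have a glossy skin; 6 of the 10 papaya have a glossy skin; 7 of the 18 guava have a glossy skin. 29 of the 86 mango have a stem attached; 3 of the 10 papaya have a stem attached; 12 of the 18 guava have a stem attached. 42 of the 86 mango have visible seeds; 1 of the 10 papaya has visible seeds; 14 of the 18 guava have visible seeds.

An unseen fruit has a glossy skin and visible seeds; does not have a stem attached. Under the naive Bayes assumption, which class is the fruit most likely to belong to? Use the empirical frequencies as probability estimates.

mango: (86/114) × (11/86) × (57/86) × (42/86) ≈ 0.0312331
papaya: (10/114) × (6/10) × (7/10) × (1/10) ≈ 0.00368421
guava: (18/114) × (7/18) × (6/18) × (14/18) ≈ 0.0159194
Highest score → mango.

mango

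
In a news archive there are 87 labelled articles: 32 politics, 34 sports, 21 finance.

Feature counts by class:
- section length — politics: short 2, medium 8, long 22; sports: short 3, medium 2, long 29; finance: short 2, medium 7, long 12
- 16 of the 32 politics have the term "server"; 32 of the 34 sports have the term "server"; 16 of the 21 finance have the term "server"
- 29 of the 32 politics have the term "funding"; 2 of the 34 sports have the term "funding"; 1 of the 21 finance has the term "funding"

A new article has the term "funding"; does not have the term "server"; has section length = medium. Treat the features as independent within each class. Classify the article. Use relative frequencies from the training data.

politics: (32/87) × (8/32) × (16/32) × (29/32) ≈ 0.0416667
sports: (34/87) × (2/34) × (2/34) × (2/34) ≈ 0.000079545
finance: (21/87) × (7/21) × (5/21) × (1/21) ≈ 0.000912242
Highest score → politics.

politics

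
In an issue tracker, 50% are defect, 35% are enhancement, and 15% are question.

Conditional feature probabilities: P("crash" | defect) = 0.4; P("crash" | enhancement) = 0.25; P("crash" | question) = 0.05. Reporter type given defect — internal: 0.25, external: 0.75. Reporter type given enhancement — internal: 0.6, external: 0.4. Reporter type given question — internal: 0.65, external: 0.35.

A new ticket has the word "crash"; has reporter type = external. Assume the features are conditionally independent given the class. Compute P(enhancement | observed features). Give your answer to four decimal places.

defect: 0.5 × 0.4 × 0.75 = 0.15
enhancement: 0.35 × 0.25 × 0.4 = 0.035
question: 0.15 × 0.05 × 0.35 = 0.002625
P(enhancement | x) = 0.035 / 0.187625 ≈ 0.1865

0.1865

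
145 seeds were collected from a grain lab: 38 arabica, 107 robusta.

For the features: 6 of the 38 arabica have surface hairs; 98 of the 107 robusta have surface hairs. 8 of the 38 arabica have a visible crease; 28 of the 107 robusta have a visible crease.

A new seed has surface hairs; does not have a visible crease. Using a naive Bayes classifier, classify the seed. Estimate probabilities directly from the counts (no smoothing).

arabica: (38/145) × (6/38) × (30/38) ≈ 0.0326679
robusta: (107/145) × (98/107) × (79/107) ≈ 0.499001
Highest score → robusta.

robusta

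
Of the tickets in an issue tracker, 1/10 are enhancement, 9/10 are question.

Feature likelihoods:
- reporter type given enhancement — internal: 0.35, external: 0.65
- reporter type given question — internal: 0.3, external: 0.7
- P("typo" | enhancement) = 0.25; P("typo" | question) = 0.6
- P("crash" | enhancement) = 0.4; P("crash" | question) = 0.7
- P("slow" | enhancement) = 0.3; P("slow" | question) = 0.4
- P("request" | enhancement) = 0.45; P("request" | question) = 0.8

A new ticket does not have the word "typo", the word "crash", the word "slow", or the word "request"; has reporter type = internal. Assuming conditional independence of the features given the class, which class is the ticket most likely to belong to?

enhancement

enhancement: 0.1 × 0.35 × (1−0.25) × (1−0.4) × (1−0.3) × (1−0.45) = 0.00606375
question: 0.9 × 0.3 × (1−0.6) × (1−0.7) × (1−0.4) × (1−0.8) = 0.003888
Highest score → enhancement.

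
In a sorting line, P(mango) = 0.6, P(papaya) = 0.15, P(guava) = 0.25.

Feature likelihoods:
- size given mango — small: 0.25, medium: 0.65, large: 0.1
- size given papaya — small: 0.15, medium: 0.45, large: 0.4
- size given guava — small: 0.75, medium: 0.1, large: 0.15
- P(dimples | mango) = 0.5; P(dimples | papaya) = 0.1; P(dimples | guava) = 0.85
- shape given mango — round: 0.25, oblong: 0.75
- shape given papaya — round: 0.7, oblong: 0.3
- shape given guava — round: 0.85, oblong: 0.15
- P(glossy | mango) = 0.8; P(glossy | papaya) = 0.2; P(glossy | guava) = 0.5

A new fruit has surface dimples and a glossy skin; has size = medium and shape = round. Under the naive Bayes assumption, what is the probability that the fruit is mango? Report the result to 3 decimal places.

mango: 0.6 × 0.65 × 0.5 × 0.25 × 0.8 = 0.039
papaya: 0.15 × 0.45 × 0.1 × 0.7 × 0.2 = 0.000945
guava: 0.25 × 0.1 × 0.85 × 0.85 × 0.5 = 0.00903125
P(mango | x) = 0.039 / 0.04897625 ≈ 0.796

0.796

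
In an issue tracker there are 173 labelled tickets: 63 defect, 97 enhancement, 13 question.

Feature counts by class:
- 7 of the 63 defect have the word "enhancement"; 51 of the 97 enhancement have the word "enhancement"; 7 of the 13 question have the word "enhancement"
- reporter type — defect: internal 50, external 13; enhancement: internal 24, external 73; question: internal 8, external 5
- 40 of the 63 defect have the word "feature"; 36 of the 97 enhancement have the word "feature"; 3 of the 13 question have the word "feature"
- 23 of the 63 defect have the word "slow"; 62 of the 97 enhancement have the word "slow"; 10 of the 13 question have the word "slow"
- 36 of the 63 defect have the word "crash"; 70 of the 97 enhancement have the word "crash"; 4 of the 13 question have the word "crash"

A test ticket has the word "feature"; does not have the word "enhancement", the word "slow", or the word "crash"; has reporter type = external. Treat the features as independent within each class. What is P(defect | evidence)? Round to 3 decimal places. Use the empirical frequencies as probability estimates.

defect: (63/173) × (56/63) × (13/63) × (40/63) × (40/63) × (27/63) ≈ 0.01154
enhancement: (97/173) × (46/97) × (73/97) × (36/97) × (35/97) × (27/97) ≈ 0.00745902
question: (13/173) × (6/13) × (5/13) × (3/13) × (3/13) × (9/13) ≈ 0.000491798
P(defect | x) = 0.01154 / 0.019490818 ≈ 0.592

0.592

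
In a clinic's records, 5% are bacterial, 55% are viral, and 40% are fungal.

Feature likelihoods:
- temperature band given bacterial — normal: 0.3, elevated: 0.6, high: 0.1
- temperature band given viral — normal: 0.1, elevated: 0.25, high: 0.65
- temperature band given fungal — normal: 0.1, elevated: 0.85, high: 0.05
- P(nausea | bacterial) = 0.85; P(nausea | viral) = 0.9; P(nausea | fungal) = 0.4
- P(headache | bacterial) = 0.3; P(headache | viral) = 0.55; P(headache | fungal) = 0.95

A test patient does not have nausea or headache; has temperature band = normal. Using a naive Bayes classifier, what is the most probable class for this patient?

viral

bacterial: 0.05 × 0.3 × (1−0.85) × (1−0.3) = 0.001575
viral: 0.55 × 0.1 × (1−0.9) × (1−0.55) = 0.002475
fungal: 0.4 × 0.1 × (1−0.4) × (1−0.95) = 0.0012
Highest score → viral.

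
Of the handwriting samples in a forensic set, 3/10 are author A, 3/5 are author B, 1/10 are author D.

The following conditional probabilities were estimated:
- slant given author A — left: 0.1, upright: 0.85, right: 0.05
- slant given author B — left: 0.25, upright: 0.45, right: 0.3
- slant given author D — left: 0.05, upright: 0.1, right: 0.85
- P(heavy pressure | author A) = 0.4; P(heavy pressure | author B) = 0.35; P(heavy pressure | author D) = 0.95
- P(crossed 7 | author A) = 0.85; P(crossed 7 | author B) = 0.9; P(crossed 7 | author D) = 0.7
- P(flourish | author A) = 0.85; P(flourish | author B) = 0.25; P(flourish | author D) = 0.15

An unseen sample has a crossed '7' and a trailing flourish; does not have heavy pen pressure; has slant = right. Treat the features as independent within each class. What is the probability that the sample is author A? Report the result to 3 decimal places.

0.195

author A: 0.3 × 0.05 × (1−0.4) × 0.85 × 0.85 = 0.0065025
author B: 0.6 × 0.3 × (1−0.35) × 0.9 × 0.25 = 0.026325
author D: 0.1 × 0.85 × (1−0.95) × 0.7 × 0.15 = 0.00044625
P(author A | x) = 0.0065025 / 0.03327375 ≈ 0.195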